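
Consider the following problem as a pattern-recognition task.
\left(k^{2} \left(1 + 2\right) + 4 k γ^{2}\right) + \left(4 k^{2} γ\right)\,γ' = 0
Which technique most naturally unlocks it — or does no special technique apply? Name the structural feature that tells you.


Verdict: the exact-equation method — the cross partial derivatives of (k^{2} \left(1 + 2\right) + 4 k γ^{2}) and 4 k^{2} γ agree, so the left side is the total differential of one potential in k and γ.


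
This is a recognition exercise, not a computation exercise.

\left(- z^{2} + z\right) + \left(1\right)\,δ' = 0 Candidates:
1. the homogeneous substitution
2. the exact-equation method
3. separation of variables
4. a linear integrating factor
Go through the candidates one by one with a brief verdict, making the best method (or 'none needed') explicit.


Technique: no special technique — solved for the derivative, δ never appears on the right — this is a direct integration in z, not a differential-equations problem at heart.
- the homogeneous substitution — the ratio of the variables does not determine the slope.
- the exact-equation method — the unknown never enters the equation — exactness holds emptily, with nothing for the method to add.
- separation of variables — separation is only trivially available — with the unknown absent from the slope this is a direct integration, not a separation problem.
- a linear integrating factor: with the unknown absent the integrating factor is a formality; direct integration is the working structure.


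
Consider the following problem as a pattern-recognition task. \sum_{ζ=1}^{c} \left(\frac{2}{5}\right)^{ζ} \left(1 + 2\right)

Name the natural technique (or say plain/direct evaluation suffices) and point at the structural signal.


Technique: the geometric series formula — the ratio of consecutive terms is the constant \frac{2}{5}, independent of the index — a geometric sum.


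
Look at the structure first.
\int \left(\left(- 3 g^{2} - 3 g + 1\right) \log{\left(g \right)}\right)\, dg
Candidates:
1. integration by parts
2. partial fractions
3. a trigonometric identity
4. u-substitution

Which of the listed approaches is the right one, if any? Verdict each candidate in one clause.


Verdict: integration by parts — choose u = \log{\left(g \right)}: one derivative turns the logarithm algebraic, and the remaining factor - 3 g^{2} - 3 g + 1 integrates term by term under the power rule.
- integration by parts: applies; the problem has the shape this method handles.
- partial fractions — there is no rational-function structure to decompose.
- a trigonometric identity — with no trigonometric functions present, identity rewriting has no target.
- u-substitution — no subexpression of the integrand pairs with its own derivative as a factor — individual terms may offer their own substitutions, but any change of variable covering the whole integral would have to be constructed from outside the expression.


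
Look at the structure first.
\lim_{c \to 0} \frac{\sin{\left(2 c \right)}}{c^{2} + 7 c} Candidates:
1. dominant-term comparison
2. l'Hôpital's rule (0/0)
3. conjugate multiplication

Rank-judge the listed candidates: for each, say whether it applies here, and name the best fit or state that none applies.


Best approach: l'Hôpital's rule (0/0) — substituting 0 gives 0 over 0; differentiate top and bottom once and re-evaluate. Expanding numerator and denominator to first order gives the same value — the rule automates exactly that.
- dominant-term comparison — leading-power comparison does not apply to this form.
- l'Hôpital's rule (0/0): yes — fits the structure here.
- conjugate multiplication — there are no radicals in tension whose conjugate would simplify matters.


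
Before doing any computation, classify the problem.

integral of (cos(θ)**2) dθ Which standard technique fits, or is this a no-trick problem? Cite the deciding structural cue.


Diagnosis: a trigonometric identity — cos(θ)**2 calls for power reduction: rewrite via double angles before any antiderivative is attempted.


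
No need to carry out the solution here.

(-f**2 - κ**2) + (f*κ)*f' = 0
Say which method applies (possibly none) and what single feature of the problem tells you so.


Technique: the homogeneous substitution — the slope's numerator and denominator share total degree; set v = f/κ and the equation drops to separable form. A Bernoulli rewrite works here as the equation stands — the homogeneous substitution is the more immediate reading.


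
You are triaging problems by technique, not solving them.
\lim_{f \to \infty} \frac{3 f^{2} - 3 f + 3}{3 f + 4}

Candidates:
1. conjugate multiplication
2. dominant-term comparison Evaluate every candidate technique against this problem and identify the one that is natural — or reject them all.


Best approach: dominant-term comparison — at large f only the top-degree terms survive; compare the leading terms and the limit falls out.
- conjugate multiplication — the conjugate move applies to radical differences, which this is not.
- dominant-term comparison: applies; the problem has the shape this method handles.


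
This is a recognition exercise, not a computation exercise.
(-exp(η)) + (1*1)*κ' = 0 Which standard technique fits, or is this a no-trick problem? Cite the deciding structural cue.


Verdict: no special technique — solved for the derivative, κ never appears on the right — this is a direct integration in η, not a differential-equations problem at heart.


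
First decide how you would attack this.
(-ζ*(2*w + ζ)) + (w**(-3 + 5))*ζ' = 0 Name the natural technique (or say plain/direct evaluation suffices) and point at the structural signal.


Technique: the homogeneous substitution — the slope is degree-zero homogeneous: the ratio substitution v = ζ/w collapses it. A Bernoulli substitution is a fair alternative on this equation directly; the homogeneous reading takes it as given.


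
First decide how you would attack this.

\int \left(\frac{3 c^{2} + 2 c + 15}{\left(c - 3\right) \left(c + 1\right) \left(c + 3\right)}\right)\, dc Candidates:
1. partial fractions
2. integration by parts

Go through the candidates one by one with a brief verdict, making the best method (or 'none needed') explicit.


Best approach: partial fractions — the bottom factors while the top stays lower-degree — split into simple fractions and integrate piece by piece.
- partial fractions — yes — fits the structure here.
- integration by parts: no split into a nonconstant polynomial times one of the standard kernels — exp, sine, or cosine of a linear argument, or a logarithm — applies here.


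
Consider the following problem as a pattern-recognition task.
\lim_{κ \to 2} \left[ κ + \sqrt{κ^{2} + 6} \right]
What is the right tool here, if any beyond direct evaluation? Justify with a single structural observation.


Method: no special technique — no zero denominators, no indeterminate clash at 2 — substitute and read off the value.


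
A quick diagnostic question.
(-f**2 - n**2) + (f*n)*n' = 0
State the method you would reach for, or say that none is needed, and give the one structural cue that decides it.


Diagnosis: the homogeneous substitution — the slope is degree-zero homogeneous: the ratio substitution v = n/f collapses it. Rearranged, this also fits the Bernoulli template directly; the homogeneous substitution reads the structure without the rearrangement.


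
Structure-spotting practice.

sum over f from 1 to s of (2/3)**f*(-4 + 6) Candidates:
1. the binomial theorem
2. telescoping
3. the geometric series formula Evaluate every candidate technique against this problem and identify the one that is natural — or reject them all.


Verdict: the geometric series formula — each summand is the previous one scaled by 2/3; that constant multiplier is itself the geometric structure.
- the binomial theorem — the summand does not match any term pattern of an expanded binomial power.
- telescoping: computed from the summand as displayed, the partial sums build up without the pairwise collapse telescoping exploits.
- the geometric series formula — yes — fits the structure here.


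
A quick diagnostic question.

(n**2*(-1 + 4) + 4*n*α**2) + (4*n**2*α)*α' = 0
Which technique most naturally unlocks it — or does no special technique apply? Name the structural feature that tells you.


Technique: the exact-equation method — because the two cross partials coincide, the form is conservative as written — recover its potential in (n, α).


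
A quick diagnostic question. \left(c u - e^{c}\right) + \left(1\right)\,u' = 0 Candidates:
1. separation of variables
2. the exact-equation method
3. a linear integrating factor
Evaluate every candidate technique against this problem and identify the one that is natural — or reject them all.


Diagnosis: a linear integrating factor — first power of u, nonzero forcing: the integrating-factor recipe applies verbatim with p = c.
- separation of variables: the two dependences do not factor apart.
- the exact-equation method: the cross partial derivatives disagree, so no single potential exists.
- a linear integrating factor — a fit — the right tool for this form.


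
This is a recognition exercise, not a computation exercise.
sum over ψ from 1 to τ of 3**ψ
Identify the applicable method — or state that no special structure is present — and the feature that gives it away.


Technique: the geometric series formula — each summand is the previous one scaled by 3; that constant multiplier is itself the geometric structure.


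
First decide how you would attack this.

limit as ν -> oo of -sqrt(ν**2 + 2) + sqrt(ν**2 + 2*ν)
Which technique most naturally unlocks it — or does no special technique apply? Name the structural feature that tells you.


Diagnosis: conjugate multiplication — turning the difference into a conjugate-rationalized ratio makes the limit readable.


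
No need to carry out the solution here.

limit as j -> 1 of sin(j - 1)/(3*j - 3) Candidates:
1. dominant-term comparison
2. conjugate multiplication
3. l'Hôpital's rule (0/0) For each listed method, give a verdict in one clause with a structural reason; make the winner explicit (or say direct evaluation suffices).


Diagnosis: l'Hôpital's rule (0/0) — both numerator and denominator vanish at 1: the genuine 0/0 indeterminate that l'Hôpital exists for. One could equally expand both pieces locally and compare leading terms; the rule does that in one stroke.
- dominant-term comparison: no dominant-degree comparison decides it.
- conjugate multiplication: no difference of divergent radicals appears, so rationalizing has nothing to cancel.
- l'Hôpital's rule (0/0) — applies; the problem has the shape this method handles.


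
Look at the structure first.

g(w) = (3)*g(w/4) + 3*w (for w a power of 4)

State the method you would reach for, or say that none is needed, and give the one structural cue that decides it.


Best approach: the master substitution — divide-the-index recursion (w/4 inside the call) straightens out once the index is rewritten as 4^m.


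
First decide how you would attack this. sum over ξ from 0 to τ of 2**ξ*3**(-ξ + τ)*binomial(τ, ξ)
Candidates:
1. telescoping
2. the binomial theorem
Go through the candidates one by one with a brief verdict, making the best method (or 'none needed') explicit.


Diagnosis: the binomial theorem — binomial(τ, ξ) weighting matched powers of 2 and 3 is the expanded form of (2 + 3)^τ — fold it back up.
- telescoping: as presented, consecutive terms share no shifted copy to cancel against — no rewrite is on display to change that.
- the binomial theorem — yes — fits the structure here.


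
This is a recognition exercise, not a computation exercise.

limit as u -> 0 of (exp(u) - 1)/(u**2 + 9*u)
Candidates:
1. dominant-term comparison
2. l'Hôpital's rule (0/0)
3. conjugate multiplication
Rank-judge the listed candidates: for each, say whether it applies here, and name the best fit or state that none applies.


Diagnosis: l'Hôpital's rule (0/0) — substituting 0 gives 0 over 0; differentiate top and bottom once and re-evaluate. The standard small-argument limits would also carry it; the rule is the systematic route.
- dominant-term comparison — this is not a rational comparison of growth rates at infinity.
- l'Hôpital's rule (0/0): applicable, and directly so.
- conjugate multiplication: there are no radicals in tension whose conjugate would simplify matters.


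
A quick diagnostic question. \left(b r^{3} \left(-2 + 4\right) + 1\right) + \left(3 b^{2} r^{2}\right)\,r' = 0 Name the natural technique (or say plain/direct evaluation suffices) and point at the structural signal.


Method: the exact-equation method — because the two cross partials coincide, the form is conservative as written — recover its potential in (b, r).


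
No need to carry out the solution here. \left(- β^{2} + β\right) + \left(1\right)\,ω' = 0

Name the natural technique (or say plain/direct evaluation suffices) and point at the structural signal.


Method: no special technique — solved for the derivative, ω never appears on the right — this is a direct integration in β, not a differential-equations problem at heart.


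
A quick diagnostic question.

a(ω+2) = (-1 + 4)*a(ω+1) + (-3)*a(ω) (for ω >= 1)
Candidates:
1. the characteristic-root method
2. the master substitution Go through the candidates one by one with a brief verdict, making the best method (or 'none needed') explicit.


Diagnosis: the characteristic-root method — the recurrence is linear and homogeneous with constant coefficients, so the ansatz r^ω turns it into a polynomial equation for r.
- the characteristic-root method: applicable, and directly so.
- the master substitution: there is no divide-the-index recursive argument.


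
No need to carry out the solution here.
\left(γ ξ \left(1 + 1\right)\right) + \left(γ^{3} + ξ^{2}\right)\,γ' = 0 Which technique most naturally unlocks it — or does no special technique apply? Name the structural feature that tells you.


Method: the exact-equation method — equality of cross partials is the green light — assemble the potential function term by term.


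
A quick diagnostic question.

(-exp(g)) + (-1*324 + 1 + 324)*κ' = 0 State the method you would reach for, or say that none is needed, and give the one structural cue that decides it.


Best approach: no special technique — solved for the derivative, κ never appears on the right — this is a direct integration in g, not a differential-equations problem at heart.


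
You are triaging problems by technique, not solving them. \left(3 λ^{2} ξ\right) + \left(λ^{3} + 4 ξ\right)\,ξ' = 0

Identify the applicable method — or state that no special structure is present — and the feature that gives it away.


Best approach: the exact-equation method — this form is already the differential of something: the matching mixed partials of 3 λ^{2} ξ and λ^{3} + 4 ξ prove it.


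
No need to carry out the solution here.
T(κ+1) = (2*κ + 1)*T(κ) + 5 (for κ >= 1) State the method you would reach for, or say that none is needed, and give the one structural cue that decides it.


Method: a summation factor — first-order linear but the coefficient 2*κ + 1 moves with the index — divide by the cumulative product and telescope.


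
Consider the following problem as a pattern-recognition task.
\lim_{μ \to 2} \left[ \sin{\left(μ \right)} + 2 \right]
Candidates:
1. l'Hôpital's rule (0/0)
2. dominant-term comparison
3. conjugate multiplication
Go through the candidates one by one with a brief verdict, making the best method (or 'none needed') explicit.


Best approach: no special technique — the expression is continuous at 2 — substitute and evaluate; no indeterminate form appears.
- l'Hôpital's rule (0/0): substituting the point gives a finite value outright — there is no indeterminate clash to repair.
- dominant-term comparison: no dominant-degree comparison decides it.
- conjugate multiplication: no divergent radical difference is present for a conjugate pair to cancel.


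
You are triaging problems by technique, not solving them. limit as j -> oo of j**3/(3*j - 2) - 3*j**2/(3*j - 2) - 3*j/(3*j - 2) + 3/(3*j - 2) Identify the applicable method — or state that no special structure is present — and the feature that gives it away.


Best approach: dominant-term comparison — divide through by the highest power of j; every lower-order term dies and the dominant terms decide the limit. Viewed as a single quotient this is an ∞/∞ form — an at-infinity application of l'Hôpital's rule would also resolve it; comparing leading growth reads the answer without differentiating.


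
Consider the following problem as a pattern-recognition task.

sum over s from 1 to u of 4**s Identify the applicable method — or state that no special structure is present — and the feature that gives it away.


Diagnosis: the geometric series formula — the ratio of consecutive terms is the constant 4, independent of the index — a geometric sum.


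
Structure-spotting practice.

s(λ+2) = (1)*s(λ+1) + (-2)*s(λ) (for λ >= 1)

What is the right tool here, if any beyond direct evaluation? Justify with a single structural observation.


Diagnosis: the characteristic-root method — fixed numeric weights on consecutive terms and no forcing term added: the root method in its home territory.


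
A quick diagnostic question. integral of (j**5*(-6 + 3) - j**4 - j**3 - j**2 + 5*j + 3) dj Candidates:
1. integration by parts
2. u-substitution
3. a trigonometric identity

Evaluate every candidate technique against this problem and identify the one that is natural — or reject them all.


Diagnosis: no special technique — every term is a constant multiple of a power of j; term-wise power-rule integration needs no preliminary transformation.
- integration by parts: splitting off a factor buys nothing — the integrand integrates directly without parts.
- u-substitution — no substitution does more than relabel what direct integration already handles.
- a trigonometric identity — with no trigonometric functions present, identity rewriting has no target.


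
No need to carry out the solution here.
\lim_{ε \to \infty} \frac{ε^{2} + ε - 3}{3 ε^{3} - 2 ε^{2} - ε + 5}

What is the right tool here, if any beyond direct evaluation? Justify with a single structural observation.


Verdict: dominant-term comparison — divide by the highest power of ε present: lower-order terms vanish and the dominant ratio remains. As a single quotient, the ∞/∞ shape would yield to repeated differentiation as well — the growth comparison gets there in one look.


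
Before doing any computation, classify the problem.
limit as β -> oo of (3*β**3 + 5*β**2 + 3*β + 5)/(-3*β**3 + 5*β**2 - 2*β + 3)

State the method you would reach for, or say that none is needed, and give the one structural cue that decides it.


Technique: dominant-term comparison — divide by the highest power of β present: lower-order terms vanish and the dominant ratio remains. Differentiating the expression as a single quotient would eventually settle it as well; matching dominant growth settles it immediately.


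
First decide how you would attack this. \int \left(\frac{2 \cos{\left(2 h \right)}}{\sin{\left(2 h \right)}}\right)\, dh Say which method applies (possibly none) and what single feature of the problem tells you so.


Best approach: u-substitution — set u = \sin{\left(2 h \right)}: a constant multiple of its derivative, namely 2 \cos{\left(2 h \right)}, is present as a factor once the integrand is collected, so the du is sitting there waiting.


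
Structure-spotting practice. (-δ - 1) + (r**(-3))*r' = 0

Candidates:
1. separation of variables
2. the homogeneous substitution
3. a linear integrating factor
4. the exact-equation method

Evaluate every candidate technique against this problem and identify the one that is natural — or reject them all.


Technique: separation of variables — one side of the product carries the independent variable, the other the unknown — the textbook separation shape.
- separation of variables — applicable, and directly so.
- the homogeneous substitution: solved for the derivative, the right side changes under joint scaling of the two variables.
- a linear integrating factor: the unknown enters nonlinearly (through a power, a denominator, or a transcendental function), which the linear integrating-factor recipe cannot absorb as-is — any repair would come from a preliminary substitution, not the factor.
- the exact-equation method — any potential here is of the trivial single-variable kind; the exact method earns its name only with genuine cross terms.


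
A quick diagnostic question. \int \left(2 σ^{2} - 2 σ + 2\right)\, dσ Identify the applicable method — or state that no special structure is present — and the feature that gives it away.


Verdict: no special technique — the integrand is a sum of constant multiples of powers of σ — integrate term by term.


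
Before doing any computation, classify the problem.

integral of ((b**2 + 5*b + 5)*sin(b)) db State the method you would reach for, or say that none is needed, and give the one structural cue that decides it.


Method: integration by parts — a polynomial b**2 + 5*b + 5 against the kernel sin(b) is the signature bounded-ladder case for integration by parts.


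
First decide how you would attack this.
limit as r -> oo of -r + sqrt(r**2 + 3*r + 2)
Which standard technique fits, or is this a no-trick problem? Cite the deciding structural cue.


Diagnosis: conjugate multiplication — divergence minus divergence hides a finite answer — expose it by pairing sqrt(r**2 + 3*r + 2) - r with its conjugate.


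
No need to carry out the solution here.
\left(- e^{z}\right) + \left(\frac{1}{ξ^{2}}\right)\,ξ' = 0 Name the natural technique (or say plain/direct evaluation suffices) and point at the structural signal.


Best approach: separation of variables — all dependence on the two variables factors apart, the defining separable shape. The equation is exact as it stands too — a potential function exists — though separation reads the split structure directly.


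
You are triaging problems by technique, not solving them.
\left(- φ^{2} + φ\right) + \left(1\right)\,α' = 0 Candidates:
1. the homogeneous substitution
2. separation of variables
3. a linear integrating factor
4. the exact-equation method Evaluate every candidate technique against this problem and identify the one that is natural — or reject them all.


Diagnosis: no special technique — solved for the derivative, α never appears on the right — this is a direct integration in φ, not a differential-equations problem at heart.
- the homogeneous substitution — rescaling both variables together changes the slope, so no ratio substitution collapses it.
- separation of variables: any separation here is vacuous (nothing depends on the unknown); direct integration is the honest label.
- a linear integrating factor: the linear template holds only trivially here (the unknown is absent, so the coefficient is zero) — the method is not the natural label.
- the exact-equation method — the unknown never enters the equation — exactness holds emptily, with nothing for the method to add.


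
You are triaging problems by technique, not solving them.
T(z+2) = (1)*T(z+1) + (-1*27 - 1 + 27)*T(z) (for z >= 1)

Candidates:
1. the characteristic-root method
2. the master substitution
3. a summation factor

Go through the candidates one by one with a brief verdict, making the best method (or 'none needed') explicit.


Best approach: the characteristic-root method — because shifting z leaves the equation's coefficients unchanged, exponential trials reduce it to algebra.
- the characteristic-root method: applies; the problem has the shape this method handles.
- the master substitution — no fixed divisor shrinks the index between calls.
- a summation factor: a summation factor telescopes one-step recursions; this one carries higher-order memory.


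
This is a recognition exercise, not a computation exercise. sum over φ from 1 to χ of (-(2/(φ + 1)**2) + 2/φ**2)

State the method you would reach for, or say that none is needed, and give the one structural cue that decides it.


Verdict: telescoping — consecutive terms evaluate one function at adjacent indices (2/φ**2 is its current value): one term's tail is the next term's head, so the chain collapses.


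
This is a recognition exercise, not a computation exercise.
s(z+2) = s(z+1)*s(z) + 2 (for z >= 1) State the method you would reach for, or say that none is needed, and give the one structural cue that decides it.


Method: no special technique — this one you iterate or analyze qualitatively: the nonlinearity defeats linear solution methods.


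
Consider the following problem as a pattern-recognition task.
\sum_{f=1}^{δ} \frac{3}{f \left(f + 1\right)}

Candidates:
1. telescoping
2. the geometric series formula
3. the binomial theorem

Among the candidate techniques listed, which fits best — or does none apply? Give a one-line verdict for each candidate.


Best approach: telescoping — \frac{3}{f \left(f + 1\right)} decomposes into shift-paired simple fractions; the series telescopes to finitely many boundary pieces.
- telescoping: yes — fits the structure here.
- the geometric series formula: the term-to-term ratio drifts with the index — the one thing the geometric formula cannot absorb.
- the binomial theorem: no binomial coefficients pair with matched powers.


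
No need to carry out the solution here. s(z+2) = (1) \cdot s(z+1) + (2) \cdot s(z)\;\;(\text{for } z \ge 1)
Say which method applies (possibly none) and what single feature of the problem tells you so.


Diagnosis: the characteristic-root method — fixed numeric weights on consecutive terms and no forcing term added: the root method in its home territory.


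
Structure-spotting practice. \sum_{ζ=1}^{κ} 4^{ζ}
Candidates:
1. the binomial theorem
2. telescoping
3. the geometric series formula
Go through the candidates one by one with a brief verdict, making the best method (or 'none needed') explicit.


Diagnosis: the geometric series formula — consecutive terms stand in a fixed index-free ratio — the geometric sum formula closes it.
- the binomial theorem — no binomial coefficients pair with matched powers.
- telescoping — computed from the summand as displayed, the partial sums build up without the pairwise collapse telescoping exploits.
- the geometric series formula: a fit — the right tool for this form.


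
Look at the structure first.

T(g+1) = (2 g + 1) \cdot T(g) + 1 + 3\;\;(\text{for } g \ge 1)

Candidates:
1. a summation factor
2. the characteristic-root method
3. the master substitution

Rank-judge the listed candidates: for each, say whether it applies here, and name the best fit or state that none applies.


Verdict: a summation factor — because the multiplier 2 g + 1 is index-dependent, divide through by its running product and sum the resulting differences.
- a summation factor — applicable, and directly so.
- the characteristic-root method — an index-dependent weight blocks the pure exponential ansatz.
- the master substitution — no fixed divisor shrinks the index between calls.


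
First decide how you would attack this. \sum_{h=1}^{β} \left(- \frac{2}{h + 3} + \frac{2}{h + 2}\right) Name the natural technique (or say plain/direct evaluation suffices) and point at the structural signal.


Method: telescoping — the summand is \frac{2}{h + 2} minus the same expression shifted by one, so consecutive terms cancel in pairs.


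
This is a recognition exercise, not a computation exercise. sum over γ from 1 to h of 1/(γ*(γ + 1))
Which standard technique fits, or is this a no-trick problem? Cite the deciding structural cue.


Verdict: telescoping — 1/(γ*(γ + 1)) hides a difference of shifted reciprocals — decompose it and the middle of the sum vanishes.


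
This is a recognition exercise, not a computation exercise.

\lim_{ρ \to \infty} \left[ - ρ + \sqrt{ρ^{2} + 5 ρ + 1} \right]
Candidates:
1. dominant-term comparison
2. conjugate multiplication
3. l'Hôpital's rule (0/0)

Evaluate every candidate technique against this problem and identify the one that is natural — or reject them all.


Technique: conjugate multiplication — turning the difference into a conjugate-rationalized ratio makes the limit readable.
- dominant-term comparison: this limit is not decided by comparing leading-term growth at infinity.
- conjugate multiplication: applicable, and directly so.
- l'Hôpital's rule (0/0) — no quotient structure at all: the clash is ∞ minus ∞, which rationalizing converts into a tractable ratio.


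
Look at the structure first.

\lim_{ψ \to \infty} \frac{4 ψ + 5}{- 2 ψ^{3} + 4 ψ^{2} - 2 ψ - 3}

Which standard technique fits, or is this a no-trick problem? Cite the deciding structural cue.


Diagnosis: dominant-term comparison — at large ψ only the top-degree terms survive; compare the leading terms and the limit falls out. Differentiating the expression as a single quotient would eventually settle it as well; matching dominant growth settles it immediately.


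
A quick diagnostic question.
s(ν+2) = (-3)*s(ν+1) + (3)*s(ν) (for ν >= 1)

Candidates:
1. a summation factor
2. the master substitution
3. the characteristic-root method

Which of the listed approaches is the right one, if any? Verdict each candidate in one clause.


Best approach: the characteristic-root method — every coefficient is a fixed number and the forcing is zero — substitute r^ν and read off the root equation.
- a summation factor — the recurrence reaches back more than one step, outside the first-order family a summation factor normalizes.
- the master substitution: with no divided-index recursive call, reindexing by powers of a base buys nothing.
- the characteristic-root method — a fit — the right tool for this form.


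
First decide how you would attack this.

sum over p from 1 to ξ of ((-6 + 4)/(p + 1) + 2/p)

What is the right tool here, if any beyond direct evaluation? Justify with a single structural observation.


Technique: telescoping — consecutive terms evaluate one function at adjacent indices (2/p is its current value): one term's tail is the next term's head, so the chain collapses.


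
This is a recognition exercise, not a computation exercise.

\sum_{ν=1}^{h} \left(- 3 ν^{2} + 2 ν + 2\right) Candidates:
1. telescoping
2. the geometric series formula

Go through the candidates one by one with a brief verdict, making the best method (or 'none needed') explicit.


Best approach: no special technique — the sum is polynomial through and through; closed forms for each power of ν finish it directly.
- telescoping: the terms as presented offer no neighboring cancellation — a telescoping rewrite may exist, but the displayed structure does not hand one over.
- the geometric series formula — the term-to-term ratio changes with the index, so the geometric formula cannot close it.


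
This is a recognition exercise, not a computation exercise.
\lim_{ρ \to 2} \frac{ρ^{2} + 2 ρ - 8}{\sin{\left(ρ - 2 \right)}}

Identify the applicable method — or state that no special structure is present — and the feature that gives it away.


Method: l'Hôpital's rule (0/0) — numerator and denominator both vanish at 2 — a genuine 0/0 form, which is exactly when l'Hôpital applies. Known elementary limits would finish this too — the rule just bypasses the case analysis.


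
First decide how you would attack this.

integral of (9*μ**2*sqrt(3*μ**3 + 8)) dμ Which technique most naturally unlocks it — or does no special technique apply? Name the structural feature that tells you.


Verdict: u-substitution — spotting that 9*μ**2 is a constant multiple of the derivative of 3*μ**3 + 8 is the key observation — substitute u = 3*μ**3 + 8 and the integral becomes one-dimensional in u.


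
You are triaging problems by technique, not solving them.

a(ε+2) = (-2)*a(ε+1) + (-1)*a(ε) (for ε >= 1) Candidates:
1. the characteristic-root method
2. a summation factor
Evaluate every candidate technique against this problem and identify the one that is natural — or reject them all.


Diagnosis: the characteristic-root method — try a geometric ansatz r^ε: constant coefficients turn the recurrence into one polynomial equation in r.
- the characteristic-root method — a fit — the right tool for this form.
- a summation factor — a summation factor telescopes one-step recursions; this one carries higher-order memory.


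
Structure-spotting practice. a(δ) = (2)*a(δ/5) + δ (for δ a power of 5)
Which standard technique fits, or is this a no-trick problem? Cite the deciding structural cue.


Best approach: the master substitution — the argument δ/5 divides the index by 5; the standard δ = 5^m substitution converts it to a constant-shift recurrence.


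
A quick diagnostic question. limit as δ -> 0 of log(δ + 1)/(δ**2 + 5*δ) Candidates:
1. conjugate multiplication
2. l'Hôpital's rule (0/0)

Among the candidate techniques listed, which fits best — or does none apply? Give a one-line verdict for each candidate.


Method: l'Hôpital's rule (0/0) — substituting 0 gives 0 over 0; differentiate top and bottom once and re-evaluate. Known elementary limits would finish this too — the rule just bypasses the case analysis.
- conjugate multiplication: no divergent radical difference is present for a conjugate pair to cancel.
- l'Hôpital's rule (0/0): a fit — the right tool for this form.


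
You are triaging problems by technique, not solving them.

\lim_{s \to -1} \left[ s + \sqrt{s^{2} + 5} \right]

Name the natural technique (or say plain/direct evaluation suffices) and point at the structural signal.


Verdict: no special technique — the expression is continuous at -1 — substitute and evaluate; no indeterminate form appears.


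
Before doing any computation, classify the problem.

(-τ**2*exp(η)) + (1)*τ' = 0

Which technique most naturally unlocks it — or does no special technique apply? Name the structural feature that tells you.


Method: separation of variables — the slope splits multiplicatively: exp(η) carrying all η-dependence times τ**2 carrying all τ-dependence — separate and integrate.


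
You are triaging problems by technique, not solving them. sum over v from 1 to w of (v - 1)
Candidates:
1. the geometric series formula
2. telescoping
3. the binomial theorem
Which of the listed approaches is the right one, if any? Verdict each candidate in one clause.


Technique: no special technique — constant-multiple powers of v with no cancellation partners and no common ratio — use the standard power-sum formulas.
- the geometric series formula — consecutive terms are not related by a fixed multiplier.
- telescoping — computed from the summand as displayed, the partial sums build up without the pairwise collapse telescoping exploits.
- the binomial theorem — there is no sum-raised-to-a-power identity hiding in these terms.


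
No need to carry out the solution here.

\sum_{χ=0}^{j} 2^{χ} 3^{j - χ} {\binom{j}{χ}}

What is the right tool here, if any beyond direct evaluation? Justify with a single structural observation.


Method: the binomial theorem — {\binom{j}{χ}} weighting matched powers of 2 and 3 is the expanded form of (2 + 3)^j — fold it back up.


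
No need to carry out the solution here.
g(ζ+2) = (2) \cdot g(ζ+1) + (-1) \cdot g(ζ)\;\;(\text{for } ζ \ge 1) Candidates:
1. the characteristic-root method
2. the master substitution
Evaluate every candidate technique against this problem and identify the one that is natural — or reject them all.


Best approach: the characteristic-root method — try a geometric ansatz r^ζ: constant coefficients turn the recurrence into one polynomial equation in r.
- the characteristic-root method — applicable, and directly so.
- the master substitution — there is no divide-the-index recursive argument.


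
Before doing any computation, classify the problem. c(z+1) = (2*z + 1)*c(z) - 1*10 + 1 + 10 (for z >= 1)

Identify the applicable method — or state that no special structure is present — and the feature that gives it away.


Method: a summation factor — the coefficient 2*z + 1 drifts with the index, so no fixed root exists; normalizing by the cumulative product telescopes it.


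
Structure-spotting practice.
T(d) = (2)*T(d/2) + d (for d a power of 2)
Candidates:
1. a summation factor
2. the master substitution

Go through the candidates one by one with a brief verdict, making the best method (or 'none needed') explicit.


Best approach: the master substitution — a divide-and-conquer shape: argument d/2, so change variables with d = 2^m and solve the linear version.
- a summation factor — a divided-index call is outside the fixed-shift first-order family a summation factor normalizes.
- the master substitution: yes — fits the structure here.


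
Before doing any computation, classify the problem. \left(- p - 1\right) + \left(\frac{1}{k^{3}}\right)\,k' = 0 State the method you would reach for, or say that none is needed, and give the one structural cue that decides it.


Verdict: separation of variables — all dependence on the two variables factors apart, the defining separable shape. The cross-partial test also passes here (vacuously, each side single-variable); the potential-function route would work, separation is simply more immediate.


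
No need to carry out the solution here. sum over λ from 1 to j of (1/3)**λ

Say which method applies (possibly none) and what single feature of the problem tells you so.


Technique: the geometric series formula — each summand is the previous one scaled by 1/3; that constant multiplier is itself the geometric structure.


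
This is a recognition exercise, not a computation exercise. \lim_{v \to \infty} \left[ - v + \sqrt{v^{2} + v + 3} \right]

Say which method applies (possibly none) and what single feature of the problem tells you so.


Method: conjugate multiplication — turning the difference into a conjugate-rationalized ratio makes the limit readable.


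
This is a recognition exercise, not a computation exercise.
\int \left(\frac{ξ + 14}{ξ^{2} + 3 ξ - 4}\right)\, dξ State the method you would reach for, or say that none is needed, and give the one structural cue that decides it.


Best approach: partial fractions — a proper rational integrand over the factorable ξ^{2} + 3 ξ - 4: partial fractions reduce it to elementary pieces.


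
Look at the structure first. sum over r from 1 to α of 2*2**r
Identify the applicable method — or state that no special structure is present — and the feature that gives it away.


Diagnosis: the geometric series formula — term-over-term division gives 2 every time — index-free ratio, geometric sum formula applies.


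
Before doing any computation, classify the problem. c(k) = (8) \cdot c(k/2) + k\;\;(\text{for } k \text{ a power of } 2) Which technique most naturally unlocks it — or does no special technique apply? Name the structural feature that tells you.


Diagnosis: the master substitution — the argument contracts 2-fold per step: reindex k exponentially and solve the linear recurrence in the new index.


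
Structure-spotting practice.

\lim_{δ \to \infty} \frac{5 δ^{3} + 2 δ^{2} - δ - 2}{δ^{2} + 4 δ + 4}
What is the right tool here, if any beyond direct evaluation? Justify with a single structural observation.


Best approach: dominant-term comparison — growth-rate triage: the leading powers of δ decide the limit, everything else is noise. Differentiating the expression as a single quotient would eventually settle it as well; matching dominant growth settles it immediately.
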